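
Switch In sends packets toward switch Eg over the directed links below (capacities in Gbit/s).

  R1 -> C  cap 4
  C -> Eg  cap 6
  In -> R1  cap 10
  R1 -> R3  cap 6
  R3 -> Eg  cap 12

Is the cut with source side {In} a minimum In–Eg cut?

Yes — it is a minimum cut (capacity 10).

Given cut capacity: 10 = 10.
Augment In→R1→C→Eg: bottleneck 4, flow now 4.
Augment In→R1→R3→Eg: bottleneck 6, flow now 10.
No augmenting path remains; maximum flow = 10.
Cut capacity 10 equals the max flow, so it is a minimum cut.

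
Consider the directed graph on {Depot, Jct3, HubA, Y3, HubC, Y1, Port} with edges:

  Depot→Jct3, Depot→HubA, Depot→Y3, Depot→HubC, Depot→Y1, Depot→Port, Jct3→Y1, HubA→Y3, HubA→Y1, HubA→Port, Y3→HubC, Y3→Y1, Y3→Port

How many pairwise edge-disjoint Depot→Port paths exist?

3

Assign every edge capacity 1; by Menger, the answer equals the max flow.
Path Depot→Port (+1); total 1.
Path Depot→HubA→Port (+1); total 2.
Path Depot→Y3→Port (+1); total 3.
No residual Depot→Port path; max flow = 3.
Certifying cut of size 3: {Depot→HubA, Depot→Port, Depot→Y3}.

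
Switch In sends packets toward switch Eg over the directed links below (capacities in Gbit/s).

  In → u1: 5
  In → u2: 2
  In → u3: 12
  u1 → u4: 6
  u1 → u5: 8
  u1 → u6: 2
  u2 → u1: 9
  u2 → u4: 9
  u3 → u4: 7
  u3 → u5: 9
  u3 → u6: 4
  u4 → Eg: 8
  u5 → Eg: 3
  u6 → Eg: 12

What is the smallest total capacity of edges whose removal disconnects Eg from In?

Augment In→u1→u4→Eg: bottleneck 5, flow now 5.
Augment In→u2→u4→Eg: bottleneck 2, flow now 7.
Augment In→u3→u4→Eg: bottleneck 1, flow now 8.
Augment In→u3→u5→Eg: bottleneck 3, flow now 11.
Augment In→u3→u6→Eg: bottleneck 4, flow now 15.
Augment In→u3→u4→u1→u6→Eg: bottleneck 2, flow now 17. (uses reverse residual edge)
No augmenting path remains; maximum flow = 17.
By max-flow min-cut, the minimum cut capacity equals the max flow.
In the residual graph, reachable from In: {In, u1, u2, u3, u4, u5}.
Min-cut edges: u1→u6 (2), u3→u6 (4), u4→Eg (8), u5→Eg (3); capacity 2 + 4 + 8 + 3 = 17.

17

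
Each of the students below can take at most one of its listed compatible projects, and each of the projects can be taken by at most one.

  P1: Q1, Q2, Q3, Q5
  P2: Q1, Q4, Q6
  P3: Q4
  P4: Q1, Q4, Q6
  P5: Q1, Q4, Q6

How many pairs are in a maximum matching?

4

Unit-capacity flow: source→left, listed edges, right→sink; max matching = max flow.
Augmenting path P1→Q1 (+1); matched 1.
Augmenting path P2→Q4 (+1); matched 2.
Augmenting path P4→Q6 (+1); matched 3.
Augmenting path P5→Q1→P1→Q2 (+1); matched 4.
No augmenting path remains; maximum matching = 4.
König certificate: {P1, Q1, Q4, Q6} is a vertex cover of size 4 (every listed pair touches it), so no matching can be larger.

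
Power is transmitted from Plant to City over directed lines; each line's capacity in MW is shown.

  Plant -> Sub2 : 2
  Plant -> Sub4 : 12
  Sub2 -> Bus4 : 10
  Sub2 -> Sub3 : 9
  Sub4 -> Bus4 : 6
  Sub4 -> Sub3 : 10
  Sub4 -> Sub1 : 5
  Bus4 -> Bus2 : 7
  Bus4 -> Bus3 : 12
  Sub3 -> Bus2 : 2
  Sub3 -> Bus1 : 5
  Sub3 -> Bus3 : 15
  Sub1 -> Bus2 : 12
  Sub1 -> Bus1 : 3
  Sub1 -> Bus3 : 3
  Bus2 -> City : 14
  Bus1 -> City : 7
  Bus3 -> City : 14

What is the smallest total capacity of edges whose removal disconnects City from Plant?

14

Augment Plant→Sub2→Bus4→Bus2→City: bottleneck 2, flow now 2.
Augment Plant→Sub4→Bus4→Bus2→City: bottleneck 5, flow now 7.
Augment Plant→Sub4→Bus4→Bus3→City: bottleneck 1, flow now 8.
Augment Plant→Sub4→Sub3→Bus2→City: bottleneck 2, flow now 10.
Augment Plant→Sub4→Sub3→Bus1→City: bottleneck 4, flow now 14.
No augmenting path remains; maximum flow = 14.
By max-flow min-cut, the minimum cut capacity equals the max flow.
In the residual graph, reachable from Plant: {Plant}.
Min-cut edges: Plant→Sub2 (2), Plant→Sub4 (12); capacity 2 + 12 = 14.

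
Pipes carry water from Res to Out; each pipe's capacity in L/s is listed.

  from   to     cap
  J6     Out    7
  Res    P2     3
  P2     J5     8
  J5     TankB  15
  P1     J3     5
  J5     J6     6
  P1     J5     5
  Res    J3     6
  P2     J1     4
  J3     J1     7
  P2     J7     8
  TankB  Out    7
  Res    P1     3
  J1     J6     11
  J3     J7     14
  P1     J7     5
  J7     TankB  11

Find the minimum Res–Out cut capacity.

12

Augment Res→P1→J7→TankB→Out: bottleneck 3, flow now 3.
Augment Res→P2→J7→TankB→Out: bottleneck 3, flow now 6.
Augment Res→J3→J7→TankB→Out: bottleneck 1, flow now 7.
Augment Res→J3→J1→J6→Out: bottleneck 5, flow now 12.
No augmenting path remains; maximum flow = 12.
By max-flow min-cut, the minimum cut capacity equals the max flow.
In the residual graph, reachable from Res: {Res}.
Min-cut edges: Res→P1 (3), Res→P2 (3), Res→J3 (6); capacity 3 + 3 + 6 = 12.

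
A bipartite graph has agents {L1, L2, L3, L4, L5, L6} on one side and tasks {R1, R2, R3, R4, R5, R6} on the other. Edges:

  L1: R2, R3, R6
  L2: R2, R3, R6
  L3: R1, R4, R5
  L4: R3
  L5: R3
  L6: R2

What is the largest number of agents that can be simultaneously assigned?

Unit-capacity flow: source→left, listed edges, right→sink; max matching = max flow.
Augmenting path L1→R2 (+1); matched 1.
Augmenting path L2→R3 (+1); matched 2.
Augmenting path L3→R1 (+1); matched 3.
Augmenting path L4→R3→L2→R6 (+1); matched 4.
No augmenting path remains; maximum matching = 4.
König certificate: {L3, R2, R3, R6} is a vertex cover of size 4 (every listed pair touches it), so no matching can be larger.

4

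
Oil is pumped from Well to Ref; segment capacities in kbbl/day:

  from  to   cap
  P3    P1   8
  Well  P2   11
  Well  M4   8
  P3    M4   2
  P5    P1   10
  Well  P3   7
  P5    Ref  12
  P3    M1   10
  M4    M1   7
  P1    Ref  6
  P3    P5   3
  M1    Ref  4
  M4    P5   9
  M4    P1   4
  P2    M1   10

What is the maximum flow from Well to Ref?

19

Augment Well→P2→M1→Ref: bottleneck 4, flow now 4.
Augment Well→P3→P1→Ref: bottleneck 6, flow now 10.
Augment Well→P3→P5→Ref: bottleneck 1, flow now 11.
Augment Well→M4→P5→Ref: bottleneck 8, flow now 19.
No augmenting path remains; maximum flow = 19.
In the residual graph, reachable from Well: {Well, P2, M1}.
Min-cut edges: Well→P3 (7), Well→M4 (8), M1→Ref (4); capacity 7 + 8 + 4 = 19.
This cut is saturated, so no flow can exceed 19.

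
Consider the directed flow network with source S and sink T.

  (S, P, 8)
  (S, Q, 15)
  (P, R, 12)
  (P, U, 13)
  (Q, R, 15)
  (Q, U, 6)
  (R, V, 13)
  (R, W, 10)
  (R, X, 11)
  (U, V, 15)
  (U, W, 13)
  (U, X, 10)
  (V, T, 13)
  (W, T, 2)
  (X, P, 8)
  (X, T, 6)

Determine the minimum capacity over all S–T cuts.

21

Augment S→P→R→V→T: bottleneck 8, flow now 8.
Augment S→Q→R→V→T: bottleneck 5, flow now 13.
Augment S→Q→R→W→T: bottleneck 2, flow now 15.
Augment S→Q→R→X→T: bottleneck 6, flow now 21.
No augmenting path remains; maximum flow = 21.
By max-flow min-cut, the minimum cut capacity equals the max flow.
In the residual graph, reachable from S: {S, P, Q, R, U, V, W, X}.
Min-cut edges: V→T (13), W→T (2), X→T (6); capacity 13 + 2 + 6 = 21.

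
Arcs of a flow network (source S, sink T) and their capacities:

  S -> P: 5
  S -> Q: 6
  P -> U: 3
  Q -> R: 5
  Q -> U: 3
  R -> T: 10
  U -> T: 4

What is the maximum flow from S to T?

9

Augment S→P→U→T: bottleneck 3, flow now 3.
Augment S→Q→R→T: bottleneck 5, flow now 8.
Augment S→Q→U→T: bottleneck 1, flow now 9.
No augmenting path remains; maximum flow = 9.
In the residual graph, reachable from S: {S, P}.
Min-cut edges: S→Q (6), P→U (3); capacity 6 + 3 = 9.
This cut is saturated, so no flow can exceed 9.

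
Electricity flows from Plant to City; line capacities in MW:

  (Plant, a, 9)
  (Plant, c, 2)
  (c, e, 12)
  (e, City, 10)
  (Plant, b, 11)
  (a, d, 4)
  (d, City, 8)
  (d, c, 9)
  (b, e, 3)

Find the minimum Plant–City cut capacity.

9

Augment Plant→a→d→City: bottleneck 4, flow now 4.
Augment Plant→b→e→City: bottleneck 3, flow now 7.
Augment Plant→c→e→City: bottleneck 2, flow now 9.
No augmenting path remains; maximum flow = 9.
By max-flow min-cut, the minimum cut capacity equals the max flow.
In the residual graph, reachable from Plant: {Plant, a, b}.
Min-cut edges: Plant→c (2), a→d (4), b→e (3); capacity 2 + 4 + 3 = 9.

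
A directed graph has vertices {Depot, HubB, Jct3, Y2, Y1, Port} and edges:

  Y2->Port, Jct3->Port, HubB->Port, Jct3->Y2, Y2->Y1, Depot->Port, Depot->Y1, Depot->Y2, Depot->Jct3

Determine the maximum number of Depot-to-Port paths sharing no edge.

Assign every edge capacity 1; by Menger, the answer equals the max flow.
Path Depot→Port (+1); total 1.
Path Depot→Jct3→Port (+1); total 2.
Path Depot→Y2→Port (+1); total 3.
No residual Depot→Port path; max flow = 3.
Certifying cut of size 3: {Depot→Jct3, Depot→Port, Depot→Y2}.

3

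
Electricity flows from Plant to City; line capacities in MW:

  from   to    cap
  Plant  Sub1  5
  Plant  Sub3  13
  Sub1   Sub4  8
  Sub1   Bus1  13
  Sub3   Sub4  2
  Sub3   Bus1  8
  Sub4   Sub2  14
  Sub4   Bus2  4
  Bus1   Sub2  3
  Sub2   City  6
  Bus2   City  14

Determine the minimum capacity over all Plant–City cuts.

10

Augment Plant→Sub1→Sub4→Sub2→City: bottleneck 5, flow now 5.
Augment Plant→Sub3→Sub4→Sub2→City: bottleneck 1, flow now 6.
Augment Plant→Sub3→Sub4→Bus2→City: bottleneck 1, flow now 7.
Augment Plant→Sub3→Bus1→Sub2→Sub4→Bus2→City: bottleneck 3, flow now 10. (uses reverse residual edge)
No augmenting path remains; maximum flow = 10.
By max-flow min-cut, the minimum cut capacity equals the max flow.
In the residual graph, reachable from Plant: {Plant, Sub3, Bus1}.
Min-cut edges: Plant→Sub1 (5), Sub3→Sub4 (2), Bus1→Sub2 (3); capacity 5 + 2 + 3 = 10.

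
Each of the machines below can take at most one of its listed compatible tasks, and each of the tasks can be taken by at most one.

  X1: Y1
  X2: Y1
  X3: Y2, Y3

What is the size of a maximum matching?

Unit-capacity flow: source→left, listed edges, right→sink; max matching = max flow.
Augmenting path X1→Y1 (+1); matched 1.
Augmenting path X3→Y2 (+1); matched 2.
No augmenting path remains; maximum matching = 2.
König certificate: {X3, Y1} is a vertex cover of size 2 (every listed pair touches it), so no matching can be larger.

2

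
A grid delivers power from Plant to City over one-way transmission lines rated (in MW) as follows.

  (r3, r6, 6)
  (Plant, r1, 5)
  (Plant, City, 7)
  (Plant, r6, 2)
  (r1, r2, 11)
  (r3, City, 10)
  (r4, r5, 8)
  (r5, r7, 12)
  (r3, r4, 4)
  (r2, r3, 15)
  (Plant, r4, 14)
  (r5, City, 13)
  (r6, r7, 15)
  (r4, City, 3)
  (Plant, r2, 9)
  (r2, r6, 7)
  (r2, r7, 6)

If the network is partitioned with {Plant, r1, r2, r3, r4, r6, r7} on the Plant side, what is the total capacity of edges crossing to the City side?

Edges leaving {Plant, r1, r2, r3, r4, r6, r7}: Plant→City (7), r3→City (10), r4→r5 (8), r4→City (3).
Cut capacity = 7 + 10 + 8 + 3 = 28.

28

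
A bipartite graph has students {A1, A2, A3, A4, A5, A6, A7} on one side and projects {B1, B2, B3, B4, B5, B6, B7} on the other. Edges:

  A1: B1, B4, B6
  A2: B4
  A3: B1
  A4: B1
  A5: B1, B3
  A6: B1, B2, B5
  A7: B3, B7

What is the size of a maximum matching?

6

Unit-capacity flow: source→left, listed edges, right→sink; max matching = max flow.
Augmenting path A1→B1 (+1); matched 1.
Augmenting path A2→B4 (+1); matched 2.
Augmenting path A5→B3 (+1); matched 3.
Augmenting path A6→B2 (+1); matched 4.
Augmenting path A7→B7 (+1); matched 5.
Augmenting path A3→B1→A1→B6 (+1); matched 6.
No augmenting path remains; maximum matching = 6.
König certificate: {A1, A2, A5, A6, A7, B1} is a vertex cover of size 6 (every listed pair touches it), so no matching can be larger.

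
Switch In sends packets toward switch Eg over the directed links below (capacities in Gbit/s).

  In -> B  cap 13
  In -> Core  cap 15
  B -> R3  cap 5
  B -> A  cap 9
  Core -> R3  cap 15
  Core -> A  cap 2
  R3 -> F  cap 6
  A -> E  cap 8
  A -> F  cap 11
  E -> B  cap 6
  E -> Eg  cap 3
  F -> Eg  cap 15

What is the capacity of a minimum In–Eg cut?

17

Augment In→B→R3→F→Eg: bottleneck 5, flow now 5.
Augment In→B→A→E→Eg: bottleneck 3, flow now 8.
Augment In→B→A→F→Eg: bottleneck 5, flow now 13.
Augment In→Core→R3→F→Eg: bottleneck 1, flow now 14.
Augment In→Core→A→F→Eg: bottleneck 2, flow now 16.
Augment In→Core→R3→B→A→F→Eg: bottleneck 1, flow now 17. (uses reverse residual edge)
No augmenting path remains; maximum flow = 17.
By max-flow min-cut, the minimum cut capacity equals the max flow.
In the residual graph, reachable from In: {In, B, Core, R3}.
Min-cut edges: B→A (9), Core→A (2), R3→F (6); capacity 9 + 2 + 6 = 17.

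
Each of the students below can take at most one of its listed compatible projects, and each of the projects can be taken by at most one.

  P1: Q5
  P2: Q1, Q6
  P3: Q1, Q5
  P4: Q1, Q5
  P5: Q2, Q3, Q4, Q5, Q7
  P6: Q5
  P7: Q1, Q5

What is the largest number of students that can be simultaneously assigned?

4

Unit-capacity flow: source→left, listed edges, right→sink; max matching = max flow.
Augmenting path P1→Q5 (+1); matched 1.
Augmenting path P2→Q1 (+1); matched 2.
Augmenting path P5→Q2 (+1); matched 3.
Augmenting path P3→Q1→P2→Q6 (+1); matched 4.
No augmenting path remains; maximum matching = 4.
König certificate: {P2, P5, Q1, Q5} is a vertex cover of size 4 (every listed pair touches it), so no matching can be larger.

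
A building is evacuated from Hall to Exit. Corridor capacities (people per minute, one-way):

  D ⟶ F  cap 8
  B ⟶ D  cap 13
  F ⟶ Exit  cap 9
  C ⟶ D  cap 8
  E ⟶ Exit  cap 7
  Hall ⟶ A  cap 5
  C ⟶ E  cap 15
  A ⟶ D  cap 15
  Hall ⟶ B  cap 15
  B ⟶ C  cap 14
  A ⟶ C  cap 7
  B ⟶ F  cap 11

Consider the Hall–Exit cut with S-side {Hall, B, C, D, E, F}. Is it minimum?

Given cut capacity: 5 + 7 + 9 = 21.
Augment Hall→B→F→Exit: bottleneck 9, flow now 9.
Augment Hall→A→C→E→Exit: bottleneck 5, flow now 14.
Augment Hall→B→C→E→Exit: bottleneck 2, flow now 16.
No augmenting path remains; maximum flow = 16.
In the residual graph, reachable from Hall: {Hall, A, B, C, D, E, F}.
Min-cut edges: E→Exit (7), F→Exit (9); capacity 7 + 9 = 16.
Cut capacity 21 exceeds the max flow 16, so it is not minimum.

No — its capacity is 21, but the minimum cut has capacity 16.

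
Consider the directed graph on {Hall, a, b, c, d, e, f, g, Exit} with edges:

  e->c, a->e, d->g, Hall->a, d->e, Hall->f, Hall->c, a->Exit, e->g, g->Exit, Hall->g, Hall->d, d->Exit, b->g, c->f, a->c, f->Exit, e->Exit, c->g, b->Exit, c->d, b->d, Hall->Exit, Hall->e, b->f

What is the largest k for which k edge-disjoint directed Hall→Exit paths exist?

Assign every edge capacity 1; by Menger, the answer equals the max flow.
Path Hall→Exit (+1); total 1.
Path Hall→a→Exit (+1); total 2.
Path Hall→d→Exit (+1); total 3.
Path Hall→e→Exit (+1); total 4.
Path Hall→f→Exit (+1); total 5.
Path Hall→g→Exit (+1); total 6.
No residual Hall→Exit path; max flow = 6.
Certifying cut of size 6: {Hall→Exit, Hall→a, d→Exit, e→Exit, f→Exit, g→Exit}.

6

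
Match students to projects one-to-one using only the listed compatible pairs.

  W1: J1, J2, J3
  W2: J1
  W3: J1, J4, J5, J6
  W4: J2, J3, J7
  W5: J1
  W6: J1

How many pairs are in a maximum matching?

Unit-capacity flow: source→left, listed edges, right→sink; max matching = max flow.
Augmenting path W1→J1 (+1); matched 1.
Augmenting path W3→J4 (+1); matched 2.
Augmenting path W4→J2 (+1); matched 3.
Augmenting path W2→J1→W1→J3 (+1); matched 4.
No augmenting path remains; maximum matching = 4.
König certificate: {W1, W3, W4, J1} is a vertex cover of size 4 (every listed pair touches it), so no matching can be larger.

4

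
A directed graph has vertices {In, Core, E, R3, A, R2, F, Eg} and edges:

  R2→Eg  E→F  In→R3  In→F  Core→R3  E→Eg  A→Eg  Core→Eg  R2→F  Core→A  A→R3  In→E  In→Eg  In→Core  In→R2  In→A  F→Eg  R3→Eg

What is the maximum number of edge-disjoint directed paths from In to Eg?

7

Assign every edge capacity 1; by Menger, the answer equals the max flow.
Path In→Eg (+1); total 1.
Path In→Core→Eg (+1); total 2.
Path In→E→Eg (+1); total 3.
Path In→R3→Eg (+1); total 4.
Path In→A→Eg (+1); total 5.
Path In→R2→Eg (+1); total 6.
Path In→F→Eg (+1); total 7.
No residual In→Eg path; max flow = 7.
Certifying cut of size 7: {In→A, In→Core, In→E, In→Eg, In→F, In→R2, In→R3}.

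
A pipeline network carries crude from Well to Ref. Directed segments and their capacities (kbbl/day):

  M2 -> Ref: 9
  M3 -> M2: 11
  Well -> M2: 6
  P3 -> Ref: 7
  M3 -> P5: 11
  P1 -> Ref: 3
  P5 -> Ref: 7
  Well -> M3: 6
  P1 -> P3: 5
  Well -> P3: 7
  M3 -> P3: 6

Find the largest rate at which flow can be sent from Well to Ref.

19

Augment Well→M2→Ref: bottleneck 6, flow now 6.
Augment Well→P3→Ref: bottleneck 7, flow now 13.
Augment Well→M3→M2→Ref: bottleneck 3, flow now 16.
Augment Well→M3→P5→Ref: bottleneck 3, flow now 19.
No augmenting path remains; maximum flow = 19.
In the residual graph, reachable from Well: {Well}.
Min-cut edges: Well→M3 (6), Well→M2 (6), Well→P3 (7); capacity 6 + 6 + 7 = 19.
This cut is saturated, so no flow can exceed 19.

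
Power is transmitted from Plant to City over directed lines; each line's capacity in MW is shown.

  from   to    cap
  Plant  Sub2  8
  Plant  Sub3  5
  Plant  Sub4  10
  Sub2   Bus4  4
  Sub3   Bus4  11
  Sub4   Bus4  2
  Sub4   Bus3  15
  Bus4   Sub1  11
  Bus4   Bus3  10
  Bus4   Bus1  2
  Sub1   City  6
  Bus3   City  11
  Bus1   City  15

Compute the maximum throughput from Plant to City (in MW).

19

Augment Plant→Sub4→Bus3→City: bottleneck 10, flow now 10.
Augment Plant→Sub2→Bus4→Sub1→City: bottleneck 4, flow now 14.
Augment Plant→Sub3→Bus4→Sub1→City: bottleneck 2, flow now 16.
Augment Plant→Sub3→Bus4→Bus3→City: bottleneck 1, flow now 17.
Augment Plant→Sub3→Bus4→Bus1→City: bottleneck 2, flow now 19.
No augmenting path remains; maximum flow = 19.
In the residual graph, reachable from Plant: {Plant, Sub2}.
Min-cut edges: Plant→Sub3 (5), Plant→Sub4 (10), Sub2→Bus4 (4); capacity 5 + 10 + 4 = 19.
This cut is saturated, so no flow can exceed 19.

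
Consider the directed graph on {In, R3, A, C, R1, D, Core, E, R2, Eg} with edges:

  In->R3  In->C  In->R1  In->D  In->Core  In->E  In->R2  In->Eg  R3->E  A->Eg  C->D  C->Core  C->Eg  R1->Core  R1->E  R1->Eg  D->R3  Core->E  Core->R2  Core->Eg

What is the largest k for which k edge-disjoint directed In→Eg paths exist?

4

Assign every edge capacity 1; by Menger, the answer equals the max flow.
Path In→Eg (+1); total 1.
Path In→C→Eg (+1); total 2.
Path In→R1→Eg (+1); total 3.
Path In→Core→Eg (+1); total 4.
No residual In→Eg path; max flow = 4.
Certifying cut of size 4: {In→C, In→Core, In→Eg, In→R1}.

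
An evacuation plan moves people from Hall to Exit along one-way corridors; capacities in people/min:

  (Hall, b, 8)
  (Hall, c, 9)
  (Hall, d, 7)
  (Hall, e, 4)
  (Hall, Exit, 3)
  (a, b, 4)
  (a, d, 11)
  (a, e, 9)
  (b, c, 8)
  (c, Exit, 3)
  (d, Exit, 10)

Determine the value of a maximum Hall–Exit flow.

Augment Hall→Exit: bottleneck 3, flow now 3.
Augment Hall→c→Exit: bottleneck 3, flow now 6.
Augment Hall→d→Exit: bottleneck 7, flow now 13.
No augmenting path remains; maximum flow = 13.
In the residual graph, reachable from Hall: {Hall, b, c, e}.
Min-cut edges: Hall→d (7), Hall→Exit (3), c→Exit (3); capacity 7 + 3 + 3 = 13.
This cut is saturated, so no flow can exceed 13.

13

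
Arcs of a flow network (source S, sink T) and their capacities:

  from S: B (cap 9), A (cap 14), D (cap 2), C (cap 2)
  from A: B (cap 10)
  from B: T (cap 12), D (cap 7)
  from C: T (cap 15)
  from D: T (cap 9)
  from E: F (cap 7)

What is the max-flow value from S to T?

23

Augment S→B→T: bottleneck 9, flow now 9.
Augment S→C→T: bottleneck 2, flow now 11.
Augment S→D→T: bottleneck 2, flow now 13.
Augment S→A→B→T: bottleneck 3, flow now 16.
Augment S→A→B→D→T: bottleneck 7, flow now 23.
No augmenting path remains; maximum flow = 23.
In the residual graph, reachable from S: {S, A}.
Min-cut edges: S→B (9), S→C (2), S→D (2), A→B (10); capacity 9 + 2 + 2 + 10 = 23.
This cut is saturated, so no flow can exceed 23.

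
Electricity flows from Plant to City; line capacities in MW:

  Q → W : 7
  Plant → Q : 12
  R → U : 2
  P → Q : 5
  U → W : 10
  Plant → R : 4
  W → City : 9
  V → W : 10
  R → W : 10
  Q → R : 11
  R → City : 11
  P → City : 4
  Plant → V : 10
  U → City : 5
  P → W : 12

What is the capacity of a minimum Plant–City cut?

22

Augment Plant→R→City: bottleneck 4, flow now 4.
Augment Plant→Q→R→City: bottleneck 7, flow now 11.
Augment Plant→Q→W→City: bottleneck 5, flow now 16.
Augment Plant→V→W→City: bottleneck 4, flow now 20.
Augment Plant→V→W→Q→R→U→City: bottleneck 2, flow now 22. (uses reverse residual edge)
No augmenting path remains; maximum flow = 22.
By max-flow min-cut, the minimum cut capacity equals the max flow.
In the residual graph, reachable from Plant: {Plant, Q, R, V, W}.
Min-cut edges: R→U (2), R→City (11), W→City (9); capacity 2 + 11 + 9 = 22.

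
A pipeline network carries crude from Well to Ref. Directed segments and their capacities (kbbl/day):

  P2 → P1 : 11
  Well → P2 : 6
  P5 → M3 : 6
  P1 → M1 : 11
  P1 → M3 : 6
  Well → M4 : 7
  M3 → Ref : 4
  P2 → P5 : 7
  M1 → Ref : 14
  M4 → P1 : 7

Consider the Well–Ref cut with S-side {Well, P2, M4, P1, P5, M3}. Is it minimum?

Given cut capacity: 11 + 4 = 15.
Augment Well→P2→P1→M3→Ref: bottleneck 4, flow now 4.
Augment Well→P2→P1→M1→Ref: bottleneck 2, flow now 6.
Augment Well→M4→P1→M1→Ref: bottleneck 7, flow now 13.
No augmenting path remains; maximum flow = 13.
In the residual graph, reachable from Well: {Well}.
Min-cut edges: Well→P2 (6), Well→M4 (7); capacity 6 + 7 = 13.
Cut capacity 15 exceeds the max flow 13, so it is not minimum.

No — its capacity is 15, but the minimum cut has capacity 13.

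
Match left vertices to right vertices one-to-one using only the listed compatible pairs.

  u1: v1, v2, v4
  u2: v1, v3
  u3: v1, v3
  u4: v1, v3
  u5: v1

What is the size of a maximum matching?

Unit-capacity flow: source→left, listed edges, right→sink; max matching = max flow.
Augmenting path u1→v1 (+1); matched 1.
Augmenting path u2→v3 (+1); matched 2.
Augmenting path u3→v1→u1→v2 (+1); matched 3.
No augmenting path remains; maximum matching = 3.
König certificate: {u1, v1, v3} is a vertex cover of size 3 (every listed pair touches it), so no matching can be larger.

3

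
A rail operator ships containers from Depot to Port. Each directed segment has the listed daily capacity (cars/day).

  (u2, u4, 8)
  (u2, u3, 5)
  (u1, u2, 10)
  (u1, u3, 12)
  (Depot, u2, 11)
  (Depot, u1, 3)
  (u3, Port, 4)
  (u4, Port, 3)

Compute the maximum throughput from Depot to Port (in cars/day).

Augment Depot→u1→u3→Port: bottleneck 3, flow now 3.
Augment Depot→u2→u3→Port: bottleneck 1, flow now 4.
Augment Depot→u2→u4→Port: bottleneck 3, flow now 7.
No augmenting path remains; maximum flow = 7.
In the residual graph, reachable from Depot: {Depot, u1, u2, u3, u4}.
Min-cut edges: u3→Port (4), u4→Port (3); capacity 4 + 3 = 7.
This cut is saturated, so no flow can exceed 7.

7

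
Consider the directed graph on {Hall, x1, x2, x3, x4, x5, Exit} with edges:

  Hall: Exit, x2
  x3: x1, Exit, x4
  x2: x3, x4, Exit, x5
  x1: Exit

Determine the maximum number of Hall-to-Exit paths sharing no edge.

2

Assign every edge capacity 1; by Menger, the answer equals the max flow.
Path Hall→Exit (+1); total 1.
Path Hall→x2→Exit (+1); total 2.
No residual Hall→Exit path; max flow = 2.
Certifying cut of size 2: {Hall→Exit, Hall→x2}.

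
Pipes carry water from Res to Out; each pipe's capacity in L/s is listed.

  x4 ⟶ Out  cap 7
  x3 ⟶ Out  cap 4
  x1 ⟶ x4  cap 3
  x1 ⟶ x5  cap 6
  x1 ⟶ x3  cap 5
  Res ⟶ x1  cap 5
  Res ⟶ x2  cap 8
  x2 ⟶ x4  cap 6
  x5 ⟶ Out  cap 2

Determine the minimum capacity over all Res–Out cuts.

11

Augment Res→x1→x3→Out: bottleneck 4, flow now 4.
Augment Res→x1→x4→Out: bottleneck 1, flow now 5.
Augment Res→x2→x4→Out: bottleneck 6, flow now 11.
No augmenting path remains; maximum flow = 11.
By max-flow min-cut, the minimum cut capacity equals the max flow.
In the residual graph, reachable from Res: {Res, x2}.
Min-cut edges: Res→x1 (5), x2→x4 (6); capacity 5 + 6 = 11.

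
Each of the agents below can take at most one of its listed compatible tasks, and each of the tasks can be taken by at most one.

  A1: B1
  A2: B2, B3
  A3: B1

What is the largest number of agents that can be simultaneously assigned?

Unit-capacity flow: source→left, listed edges, right→sink; max matching = max flow.
Augmenting path A1→B1 (+1); matched 1.
Augmenting path A2→B2 (+1); matched 2.
No augmenting path remains; maximum matching = 2.
König certificate: {A2, B1} is a vertex cover of size 2 (every listed pair touches it), so no matching can be larger.

2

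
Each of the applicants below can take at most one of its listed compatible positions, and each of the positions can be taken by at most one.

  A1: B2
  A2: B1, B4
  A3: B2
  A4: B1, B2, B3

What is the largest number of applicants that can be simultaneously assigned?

3

Unit-capacity flow: source→left, listed edges, right→sink; max matching = max flow.
Augmenting path A1→B2 (+1); matched 1.
Augmenting path A2→B1 (+1); matched 2.
Augmenting path A4→B3 (+1); matched 3.
No augmenting path remains; maximum matching = 3.
König certificate: {A2, A4, B2} is a vertex cover of size 3 (every listed pair touches it), so no matching can be larger.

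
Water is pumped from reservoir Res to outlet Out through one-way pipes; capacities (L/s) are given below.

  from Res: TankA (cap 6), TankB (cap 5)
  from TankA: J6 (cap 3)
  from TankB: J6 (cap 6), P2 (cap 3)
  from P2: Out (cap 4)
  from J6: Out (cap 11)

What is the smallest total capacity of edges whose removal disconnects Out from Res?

8

Augment Res→TankA→J6→Out: bottleneck 3, flow now 3.
Augment Res→TankB→P2→Out: bottleneck 3, flow now 6.
Augment Res→TankB→J6→Out: bottleneck 2, flow now 8.
No augmenting path remains; maximum flow = 8.
By max-flow min-cut, the minimum cut capacity equals the max flow.
In the residual graph, reachable from Res: {Res, TankA}.
Min-cut edges: Res→TankB (5), TankA→J6 (3); capacity 5 + 3 = 8.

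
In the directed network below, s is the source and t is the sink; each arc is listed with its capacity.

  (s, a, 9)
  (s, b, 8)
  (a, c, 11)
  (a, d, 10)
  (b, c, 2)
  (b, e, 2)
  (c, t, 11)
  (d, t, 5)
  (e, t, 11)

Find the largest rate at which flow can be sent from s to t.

Augment s→a→c→t: bottleneck 9, flow now 9.
Augment s→b→c→t: bottleneck 2, flow now 11.
Augment s→b→e→t: bottleneck 2, flow now 13.
No augmenting path remains; maximum flow = 13.
In the residual graph, reachable from s: {s, b}.
Min-cut edges: s→a (9), b→c (2), b→e (2); capacity 9 + 2 + 2 = 13.
This cut is saturated, so no flow can exceed 13.

13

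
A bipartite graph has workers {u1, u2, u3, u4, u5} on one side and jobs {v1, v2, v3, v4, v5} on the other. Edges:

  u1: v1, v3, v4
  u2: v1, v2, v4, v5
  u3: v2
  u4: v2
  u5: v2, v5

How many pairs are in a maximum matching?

Unit-capacity flow: source→left, listed edges, right→sink; max matching = max flow.
Augmenting path u1→v1 (+1); matched 1.
Augmenting path u2→v2 (+1); matched 2.
Augmenting path u5→v5 (+1); matched 3.
Augmenting path u3→v2→u2→v4 (+1); matched 4.
No augmenting path remains; maximum matching = 4.
König certificate: {u1, u2, u5, v2} is a vertex cover of size 4 (every listed pair touches it), so no matching can be larger.

4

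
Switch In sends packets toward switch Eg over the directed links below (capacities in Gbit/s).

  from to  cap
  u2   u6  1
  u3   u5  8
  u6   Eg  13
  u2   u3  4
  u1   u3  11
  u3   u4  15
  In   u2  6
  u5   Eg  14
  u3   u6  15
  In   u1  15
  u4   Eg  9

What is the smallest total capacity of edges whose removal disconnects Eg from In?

Augment In→u2→u6→Eg: bottleneck 1, flow now 1.
Augment In→u1→u3→u4→Eg: bottleneck 9, flow now 10.
Augment In→u1→u3→u5→Eg: bottleneck 2, flow now 12.
Augment In→u2→u3→u5→Eg: bottleneck 4, flow now 16.
No augmenting path remains; maximum flow = 16.
By max-flow min-cut, the minimum cut capacity equals the max flow.
In the residual graph, reachable from In: {In, u1, u2}.
Min-cut edges: u1→u3 (11), u2→u3 (4), u2→u6 (1); capacity 11 + 4 + 1 = 16.

16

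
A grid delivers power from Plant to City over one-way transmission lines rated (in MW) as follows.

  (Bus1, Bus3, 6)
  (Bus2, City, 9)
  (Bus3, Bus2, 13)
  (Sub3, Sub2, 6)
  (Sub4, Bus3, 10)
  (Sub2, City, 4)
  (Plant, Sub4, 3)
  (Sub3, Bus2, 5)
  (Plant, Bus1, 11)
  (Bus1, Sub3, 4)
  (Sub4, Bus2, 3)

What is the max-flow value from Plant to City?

Augment Plant→Sub4→Bus2→City: bottleneck 3, flow now 3.
Augment Plant→Bus1→Sub3→Bus2→City: bottleneck 4, flow now 7.
Augment Plant→Bus1→Bus3→Bus2→City: bottleneck 2, flow now 9.
Augment Plant→Bus1→Bus3→Bus2→Sub3→Sub2→City: bottleneck 4, flow now 13. (uses reverse residual edge)
No augmenting path remains; maximum flow = 13.
In the residual graph, reachable from Plant: {Plant, Bus1}.
Min-cut edges: Plant→Sub4 (3), Bus1→Sub3 (4), Bus1→Bus3 (6); capacity 3 + 4 + 6 = 13.
This cut is saturated, so no flow can exceed 13.

13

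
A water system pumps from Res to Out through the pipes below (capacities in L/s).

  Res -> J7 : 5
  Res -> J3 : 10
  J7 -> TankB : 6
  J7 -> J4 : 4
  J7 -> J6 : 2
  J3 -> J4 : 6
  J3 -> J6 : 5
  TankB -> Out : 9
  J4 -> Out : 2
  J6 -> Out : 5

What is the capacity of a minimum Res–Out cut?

Augment Res→J7→TankB→Out: bottleneck 5, flow now 5.
Augment Res→J3→J4→Out: bottleneck 2, flow now 7.
Augment Res→J3→J6→Out: bottleneck 5, flow now 12.
No augmenting path remains; maximum flow = 12.
By max-flow min-cut, the minimum cut capacity equals the max flow.
In the residual graph, reachable from Res: {Res, J3, J4}.
Min-cut edges: Res→J7 (5), J3→J6 (5), J4→Out (2); capacity 5 + 5 + 2 = 12.

12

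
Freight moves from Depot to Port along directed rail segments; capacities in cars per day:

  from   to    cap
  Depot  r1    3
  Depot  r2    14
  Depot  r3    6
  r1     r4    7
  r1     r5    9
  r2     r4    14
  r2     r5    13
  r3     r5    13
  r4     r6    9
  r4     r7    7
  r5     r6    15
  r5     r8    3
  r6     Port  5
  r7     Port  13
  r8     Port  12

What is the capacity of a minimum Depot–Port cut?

15

Augment Depot→r1→r4→r6→Port: bottleneck 3, flow now 3.
Augment Depot→r2→r4→r6→Port: bottleneck 2, flow now 5.
Augment Depot→r2→r4→r7→Port: bottleneck 7, flow now 12.
Augment Depot→r2→r5→r8→Port: bottleneck 3, flow now 15.
No augmenting path remains; maximum flow = 15.
By max-flow min-cut, the minimum cut capacity equals the max flow.
In the residual graph, reachable from Depot: {Depot, r1, r2, r3, r4, r5, r6}.
Min-cut edges: r4→r7 (7), r5→r8 (3), r6→Port (5); capacity 7 + 3 + 5 = 15.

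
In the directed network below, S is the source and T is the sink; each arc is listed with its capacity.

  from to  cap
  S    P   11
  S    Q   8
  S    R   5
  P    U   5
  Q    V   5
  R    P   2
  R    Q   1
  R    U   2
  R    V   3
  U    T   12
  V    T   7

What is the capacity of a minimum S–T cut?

14

Augment S→P→U→T: bottleneck 5, flow now 5.
Augment S→Q→V→T: bottleneck 5, flow now 10.
Augment S→R→U→T: bottleneck 2, flow now 12.
Augment S→R→V→T: bottleneck 2, flow now 14.
No augmenting path remains; maximum flow = 14.
By max-flow min-cut, the minimum cut capacity equals the max flow.
In the residual graph, reachable from S: {S, P, Q, R, V}.
Min-cut edges: P→U (5), R→U (2), V→T (7); capacity 5 + 2 + 7 = 14.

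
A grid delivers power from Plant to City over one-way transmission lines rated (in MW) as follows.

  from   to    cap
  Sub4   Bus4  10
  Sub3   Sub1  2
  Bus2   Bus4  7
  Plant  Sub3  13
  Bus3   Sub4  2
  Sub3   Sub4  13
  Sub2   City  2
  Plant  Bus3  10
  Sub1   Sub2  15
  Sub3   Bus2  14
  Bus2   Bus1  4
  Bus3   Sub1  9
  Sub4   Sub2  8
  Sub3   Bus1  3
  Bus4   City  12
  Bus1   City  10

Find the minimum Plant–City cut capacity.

17

Augment Plant→Sub3→Bus1→City: bottleneck 3, flow now 3.
Augment Plant→Bus3→Sub4→Bus4→City: bottleneck 2, flow now 5.
Augment Plant→Bus3→Sub1→Sub2→City: bottleneck 2, flow now 7.
Augment Plant→Sub3→Bus2→Bus1→City: bottleneck 4, flow now 11.
Augment Plant→Sub3→Bus2→Bus4→City: bottleneck 6, flow now 17.
No augmenting path remains; maximum flow = 17.
By max-flow min-cut, the minimum cut capacity equals the max flow.
In the residual graph, reachable from Plant: {Plant, Bus3, Sub1, Sub2}.
Min-cut edges: Plant→Sub3 (13), Bus3→Sub4 (2), Sub2→City (2); capacity 13 + 2 + 2 = 17.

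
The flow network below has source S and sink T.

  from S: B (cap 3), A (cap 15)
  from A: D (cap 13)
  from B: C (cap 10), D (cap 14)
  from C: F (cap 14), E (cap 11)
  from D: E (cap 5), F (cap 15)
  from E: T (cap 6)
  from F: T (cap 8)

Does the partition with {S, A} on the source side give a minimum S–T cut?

Given cut capacity: 3 + 13 = 16.
Augment S→A→D→E→T: bottleneck 5, flow now 5.
Augment S→A→D→F→T: bottleneck 8, flow now 13.
Augment S→B→C→E→T: bottleneck 1, flow now 14.
No augmenting path remains; maximum flow = 14.
In the residual graph, reachable from S: {S, A, B, C, D, E, F}.
Min-cut edges: E→T (6), F→T (8); capacity 6 + 8 = 14.
Cut capacity 16 exceeds the max flow 14, so it is not minimum.

No — its capacity is 16, but the minimum cut has capacity 14.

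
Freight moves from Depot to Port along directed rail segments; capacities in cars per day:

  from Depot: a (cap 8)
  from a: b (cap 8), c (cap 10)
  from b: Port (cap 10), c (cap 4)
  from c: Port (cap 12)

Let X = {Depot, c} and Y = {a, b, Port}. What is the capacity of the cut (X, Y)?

Edges leaving {Depot, c}: Depot→a (8), c→Port (12).
Cut capacity = 8 + 12 = 20.

20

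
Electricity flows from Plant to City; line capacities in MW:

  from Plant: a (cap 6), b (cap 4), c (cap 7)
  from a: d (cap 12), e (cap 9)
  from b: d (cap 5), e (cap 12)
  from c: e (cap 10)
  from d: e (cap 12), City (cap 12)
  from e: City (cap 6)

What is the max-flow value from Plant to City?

16

Augment Plant→a→d→City: bottleneck 6, flow now 6.
Augment Plant→b→d→City: bottleneck 4, flow now 10.
Augment Plant→c→e→City: bottleneck 6, flow now 16.
No augmenting path remains; maximum flow = 16.
In the residual graph, reachable from Plant: {Plant, c, e}.
Min-cut edges: Plant→a (6), Plant→b (4), e→City (6); capacity 6 + 4 + 6 = 16.
This cut is saturated, so no flow can exceed 16.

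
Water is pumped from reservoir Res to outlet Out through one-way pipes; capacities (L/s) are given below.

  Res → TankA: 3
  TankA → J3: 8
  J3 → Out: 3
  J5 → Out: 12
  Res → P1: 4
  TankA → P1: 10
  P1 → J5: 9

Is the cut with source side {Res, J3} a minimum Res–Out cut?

No — its capacity is 10, but the minimum cut has capacity 7.

Given cut capacity: 3 + 4 + 3 = 10.
Augment Res→TankA→J3→Out: bottleneck 3, flow now 3.
Augment Res→P1→J5→Out: bottleneck 4, flow now 7.
No augmenting path remains; maximum flow = 7.
In the residual graph, reachable from Res: {Res}.
Min-cut edges: Res→TankA (3), Res→P1 (4); capacity 3 + 4 = 7.
Cut capacity 10 exceeds the max flow 7, so it is not minimum.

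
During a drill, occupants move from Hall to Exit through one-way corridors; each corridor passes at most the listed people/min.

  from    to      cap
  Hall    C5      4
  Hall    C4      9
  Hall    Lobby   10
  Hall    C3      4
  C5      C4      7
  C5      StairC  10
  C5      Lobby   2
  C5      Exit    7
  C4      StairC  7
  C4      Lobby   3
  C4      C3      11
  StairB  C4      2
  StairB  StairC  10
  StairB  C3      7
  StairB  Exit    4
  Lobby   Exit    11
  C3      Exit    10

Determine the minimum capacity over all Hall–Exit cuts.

Augment Hall→C5→Exit: bottleneck 4, flow now 4.
Augment Hall→Lobby→Exit: bottleneck 10, flow now 14.
Augment Hall→C3→Exit: bottleneck 4, flow now 18.
Augment Hall→C4→Lobby→Exit: bottleneck 1, flow now 19.
Augment Hall→C4→C3→Exit: bottleneck 6, flow now 25.
No augmenting path remains; maximum flow = 25.
By max-flow min-cut, the minimum cut capacity equals the max flow.
In the residual graph, reachable from Hall: {Hall, C4, StairC, Lobby, C3}.
Min-cut edges: Hall→C5 (4), Lobby→Exit (11), C3→Exit (10); capacity 4 + 11 + 10 = 25.

25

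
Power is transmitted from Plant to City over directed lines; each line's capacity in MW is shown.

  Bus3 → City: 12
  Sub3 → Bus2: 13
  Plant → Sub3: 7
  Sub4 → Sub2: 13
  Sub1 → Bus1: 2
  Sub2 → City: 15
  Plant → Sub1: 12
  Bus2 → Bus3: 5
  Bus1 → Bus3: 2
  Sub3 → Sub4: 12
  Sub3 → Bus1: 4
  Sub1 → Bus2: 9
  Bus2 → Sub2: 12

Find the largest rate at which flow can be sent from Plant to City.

Augment Plant→Sub1→Bus2→Sub2→City: bottleneck 9, flow now 9.
Augment Plant→Sub1→Bus1→Bus3→City: bottleneck 2, flow now 11.
Augment Plant→Sub3→Bus2→Sub2→City: bottleneck 3, flow now 14.
Augment Plant→Sub3→Bus2→Bus3→City: bottleneck 4, flow now 18.
No augmenting path remains; maximum flow = 18.
In the residual graph, reachable from Plant: {Plant, Sub1}.
Min-cut edges: Plant→Sub3 (7), Sub1→Bus2 (9), Sub1→Bus1 (2); capacity 7 + 9 + 2 = 18.
This cut is saturated, so no flow can exceed 18.

18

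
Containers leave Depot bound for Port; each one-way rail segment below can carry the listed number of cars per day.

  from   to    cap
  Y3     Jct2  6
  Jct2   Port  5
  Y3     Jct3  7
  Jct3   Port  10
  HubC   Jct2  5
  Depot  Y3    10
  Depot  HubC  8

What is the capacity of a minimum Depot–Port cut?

12

Augment Depot→Y3→Jct2→Port: bottleneck 5, flow now 5.
Augment Depot→Y3→Jct3→Port: bottleneck 5, flow now 10.
Augment Depot→HubC→Jct2→Y3→Jct3→Port: bottleneck 2, flow now 12. (uses reverse residual edge)
No augmenting path remains; maximum flow = 12.
By max-flow min-cut, the minimum cut capacity equals the max flow.
In the residual graph, reachable from Depot: {Depot, Y3, HubC, Jct2}.
Min-cut edges: Y3→Jct3 (7), Jct2→Port (5); capacity 7 + 5 = 12.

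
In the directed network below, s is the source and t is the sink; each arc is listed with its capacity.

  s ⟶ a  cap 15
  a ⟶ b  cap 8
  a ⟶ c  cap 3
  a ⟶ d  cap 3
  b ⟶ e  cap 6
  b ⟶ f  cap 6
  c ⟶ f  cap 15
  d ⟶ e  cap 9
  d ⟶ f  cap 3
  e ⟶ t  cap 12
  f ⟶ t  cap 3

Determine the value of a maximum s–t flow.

Augment s→a→b→e→t: bottleneck 6, flow now 6.
Augment s→a→b→f→t: bottleneck 2, flow now 8.
Augment s→a→c→f→t: bottleneck 1, flow now 9.
Augment s→a→d→e→t: bottleneck 3, flow now 12.
No augmenting path remains; maximum flow = 12.
In the residual graph, reachable from s: {s, a, b, c, f}.
Min-cut edges: a→d (3), b→e (6), f→t (3); capacity 3 + 6 + 3 = 12.
This cut is saturated, so no flow can exceed 12.

12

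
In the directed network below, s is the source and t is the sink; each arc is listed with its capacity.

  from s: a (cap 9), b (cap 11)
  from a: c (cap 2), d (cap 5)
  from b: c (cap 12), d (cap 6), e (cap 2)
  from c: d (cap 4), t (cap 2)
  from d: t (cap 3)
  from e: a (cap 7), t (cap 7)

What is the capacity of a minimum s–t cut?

7

Augment s→a→c→t: bottleneck 2, flow now 2.
Augment s→a→d→t: bottleneck 3, flow now 5.
Augment s→b→e→t: bottleneck 2, flow now 7.
No augmenting path remains; maximum flow = 7.
By max-flow min-cut, the minimum cut capacity equals the max flow.
In the residual graph, reachable from s: {s, a, b, c, d}.
Min-cut edges: b→e (2), c→t (2), d→t (3); capacity 2 + 2 + 3 = 7.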